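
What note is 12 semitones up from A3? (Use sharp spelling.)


Working:
A3: chromatic position 9 in octave 3 → absolute = 3×12 + 9 = 45
Transpose up 12: 45 + 12 = 57
57 = 4×12 + 9 → A in octave 4
Result = A4


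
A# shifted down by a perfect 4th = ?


Let's work it out.
perfect 4th: 4 letter names, 5 semitones
Letter: A - 3 → E
Pitch: A# - 5 semitones, spelled as an E → E#
= E#


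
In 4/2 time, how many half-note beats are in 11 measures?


Time signature 4/2: the bottom number 2 means the half note gets one count
The top number 4 means 4 half-note beats per measure
Total = 4 × 11 measures
= 44 half-note beats


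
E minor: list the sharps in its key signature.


Reasoning:
Sharp minor keys follow the circle of fifths: A(0), E(1), B(2), F#(3), C#(4), G#(5), D#(6), A#(7)
E minor has 1 sharp
Order of sharps: F# C# G# D# A# E# B# → first 1: F#
= F#


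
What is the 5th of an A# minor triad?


Reasoning:
Minor triad = root + minor 3rd (3 semitones) + perfect 5th (7 semitones)
A triad on A# stacks thirds, so the chord tones use letter names A-C-E
Root: A#
Minor 3rd above A#: C#
Perfect 5th above A#: E#
The 5th = E#


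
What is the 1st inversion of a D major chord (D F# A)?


Root position: D F# A
1st inversion: move root up an octave
Bass note: F#
Notes (bottom to top) = F# A D


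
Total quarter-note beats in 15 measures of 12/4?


Solution.
Time signature 12/4: the bottom number 4 means the quarter note gets one count
The top number 12 means 12 quarter-note beats per measure
Total = 12 × 15 measures
= 180 quarter-note beats


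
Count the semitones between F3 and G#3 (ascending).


Absolute semitone position = octave×12 + chromatic position
F3: 3×12 + 5 = 41
G#3: 3×12 + 8 = 44
Difference = 44 - 41 = 3
= 3 semitones


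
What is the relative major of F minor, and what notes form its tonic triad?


Reasoning:
The relative major shares the key signature and is a minor 3rd above the minor tonic
A minor 3rd above F is Ab
→ relative major of F minor is Ab major
Tonic triad of Ab major = root + major 3rd + perfect 5th = Ab C Eb
= Ab major; triad = Ab C Eb


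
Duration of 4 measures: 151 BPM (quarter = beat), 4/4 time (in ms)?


Solution.
Quarter-note beat duration = 60000 / 151 ms
Beats per measure (4/4) = 4
One measure = 4 × 60000 / 151 = 240000 / 151 ms
4 measures = 4 × 240000 / 151 = 960000 / 151
= 6357.6 ms


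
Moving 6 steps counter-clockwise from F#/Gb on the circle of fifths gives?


Step by step:
Each counter-clockwise step moves down a perfect 5th (= up a perfect 4th)
From F#/Gb: F#/Gb → B → E → A → D → G → C
= C


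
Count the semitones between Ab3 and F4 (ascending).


Step by step:
Absolute semitone position = octave×12 + chromatic position
Ab3: 3×12 + 8 = 44
F4: 4×12 + 5 = 53
Difference = 53 - 44 = 9
= 9 semitones


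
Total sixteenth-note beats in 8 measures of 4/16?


Time signature 4/16: the bottom number 16 means the sixteenth note gets one count
The top number 4 means 4 sixteenth-note beats per measure
Total = 4 × 8 measures
= 32 sixteenth-note beats


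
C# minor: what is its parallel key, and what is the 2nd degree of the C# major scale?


Let's work it out.
Parallel keys share the same tonic but differ in mode
C# minor → parallel is C# major
C# major scale: C# D# E# F# G# A# B#
= C# major; 2nd degree = D#


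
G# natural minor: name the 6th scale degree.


Natural minor scale pattern: W-H-W-W-H-W-W (2-1-2-2-1-2-2 semitones)
Starting from G#:
  G# + 2 semitones → A#
  A# + 1 semitone → B
  B + 2 semitones → C#
  C# + 2 semitones → D#
  D# + 1 semitone → E
  E + 2 semitones → F#
  F# + 2 semitones → G#
Scale: G# A# B C# D# E F#
Degree 6 = E


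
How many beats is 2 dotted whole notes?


Reasoning:
Base whole note = 4 beats
Dot 1 adds half the previous value: +2
One dotted whole = 4 + 2 = 6
2 of them = 2 × 6 = 12
= 12 beats


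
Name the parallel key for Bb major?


Reasoning:
Parallel keys share the same tonic but differ in mode
Bb major → parallel is Bb minor
= Bb minor


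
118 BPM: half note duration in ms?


Working:
One quarter-note beat = 60000 / BPM = 60000 / 118 ms
Half note = 2 × quarter note
Duration = 2 × 60000 / 118 = 120000 / 118
= 1016.9 ms


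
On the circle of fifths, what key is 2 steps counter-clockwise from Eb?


Reasoning:
Each counter-clockwise step moves down a perfect 5th (= up a perfect 4th)
From Eb: Eb → Ab → Db
= Db


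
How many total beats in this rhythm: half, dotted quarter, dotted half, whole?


Let's work it out.
Beat values:
  half = 2 beats
  dotted quarter = 1.5 beats
  dotted half = 3 beats
  whole = 4 beats
Sum = 2 + 1.5 + 3 + 4
= 10.5 beats


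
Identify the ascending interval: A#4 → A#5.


Letter names: A → A spans 8 letter names → an octave
Semitones: A#4 → A#5 = 12 half-steps
An octave of 12 semitones is a perfect octave
= perfect octave


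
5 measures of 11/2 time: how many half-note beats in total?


Step by step:
Time signature 11/2: the bottom number 2 means the half note gets one count
The top number 11 means 11 half-note beats per measure
Total = 11 × 5 measures
= 55 half-note beats


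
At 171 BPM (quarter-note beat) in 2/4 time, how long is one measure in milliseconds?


Reasoning:
Quarter-note beat duration = 60000 / 171 ms
Beats per measure (2/4) = 2
One measure = 2 × 60000 / 171 = 120000 / 171 ms
= 701.8 ms


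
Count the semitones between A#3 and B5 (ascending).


Solution.
Absolute semitone position = octave×12 + chromatic position
A#3: 3×12 + 10 = 46
B5: 5×12 + 11 = 71
Difference = 71 - 46 = 25
= 25 semitones


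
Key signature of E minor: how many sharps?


Reasoning:
Sharp minor keys follow the circle of fifths: A(0), E(1), B(2), F#(3), C#(4), G#(5), D#(6), A#(7)
E minor has 1 sharp
Order of sharps: F# C# G# D# A# E# B# → first 1: F#
= 1 sharp


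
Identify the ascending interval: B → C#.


Step by step:
Letter names: B → C spans 2 letter names → a 2nd
Semitones: B → C# = 2 half-steps
A 2nd of 2 semitones is a major 2nd
= major 2nd


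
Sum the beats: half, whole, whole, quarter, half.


Reasoning:
Beat values:
  half = 2 beats
  whole = 4 beats
  whole = 4 beats
  quarter = 1 beat
  half = 2 beats
Sum = 2 + 4 + 4 + 1 + 2
= 13 beats


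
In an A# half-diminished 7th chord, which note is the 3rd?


Solution.
Half-diminished 7th chord = root + minor 3rd + diminished 5th + minor 7th
Seventh chords stack in thirds, so the letter names are A-C-E-G
Root: A#
Minor 3rd above A#: C#
Diminished 5th above A#: E
Minor 7th above A#: G#
The 3rd = C#


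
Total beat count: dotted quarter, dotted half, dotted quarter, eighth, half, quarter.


Solution.
Beat values:
  dotted quarter = 1.5 beats
  dotted half = 3 beats
  dotted quarter = 1.5 beats
  eighth = 0.5 beats
  half = 2 beats
  quarter = 1 beat
Sum = 1.5 + 3 + 1.5 + 0.5 + 2 + 1
= 9.5 beats


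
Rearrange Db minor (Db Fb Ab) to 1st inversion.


Reasoning:
Root position: Db Fb Ab
1st inversion: move root up an octave
Bass note: Fb
Notes (bottom to top) = Fb Ab Db


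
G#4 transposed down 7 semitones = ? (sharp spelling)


G#4: chromatic position 8 in octave 4 → absolute = 4×12 + 8 = 56
Transpose down 7: 56 - 7 = 49
49 = 4×12 + 1 → C# in octave 4
Result = C#4


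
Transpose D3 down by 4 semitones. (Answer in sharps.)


D3: chromatic position 2 in octave 3 → absolute = 3×12 + 2 = 38
Transpose down 4: 38 - 4 = 34
34 = 2×12 + 10 → A# in octave 2
Result = A#2


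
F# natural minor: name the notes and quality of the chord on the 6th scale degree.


Reasoning:
F# natural minor scale: F# G# A B C# D E
Diatonic triad on degree 6 stacks scale notes 6, 1, 3: D F# A
D→F# = 4 semitones; D→A = 7 semitones → major triad
= D F# A (major)


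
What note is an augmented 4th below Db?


Step by step:
A 4th spans 4 letter names, so from D we land on A
An augmented 4th = 6 semitones below Db
Spell A at that pitch: Abb
= Abb


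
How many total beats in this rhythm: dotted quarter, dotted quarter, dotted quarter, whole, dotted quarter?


Let's work it out.
Beat values:
  dotted quarter = 1.5 beats
  dotted quarter = 1.5 beats
  dotted quarter = 1.5 beats
  whole = 4 beats
  dotted quarter = 1.5 beats
Sum = 1.5 + 1.5 + 1.5 + 4 + 1.5
= 10 beats


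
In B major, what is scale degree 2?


Solution.
Major scale pattern: W-W-H-W-W-W-H (2-2-1-2-2-2-1 semitones)
Starting from B:
  B + 2 semitones → C#
  C# + 2 semitones → D#
  D# + 1 semitone → E
  E + 2 semitones → F#
  F# + 2 semitones → G#
  G# + 2 semitones → A#
  A# + 1 semitone → B
Scale: B C# D# E F# G# A#
Degree 2 = C#


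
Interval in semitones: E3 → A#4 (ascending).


Working:
Absolute semitone position = octave×12 + chromatic position
E3: 3×12 + 4 = 40
A#4: 4×12 + 10 = 58
Difference = 58 - 40 = 18
= 18 semitones


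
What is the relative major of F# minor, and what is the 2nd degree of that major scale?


The relative major shares the key signature and is a minor 3rd above the minor tonic
A minor 3rd above F# is A
→ relative major of F# minor is A major
A major scale: A B C# D E F# G#
= A major; 2nd degree = B


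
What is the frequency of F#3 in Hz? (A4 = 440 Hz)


Solution.
f = 440 × 2^(n/12) where n = semitones from A4
F#3: -15 semitones from A4
f = 440 × 2^(-15/12)
f = 185.00 Hz


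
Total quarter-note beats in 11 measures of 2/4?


Let's work it out.
Time signature 2/4: the bottom number 4 means the quarter note gets one count
The top number 2 means 2 quarter-note beats per measure
Total = 2 × 11 measures
= 22 quarter-note beats


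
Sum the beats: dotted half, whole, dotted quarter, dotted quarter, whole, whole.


Beat values:
  dotted half = 3 beats
  whole = 4 beats
  dotted quarter = 1.5 beats
  dotted quarter = 1.5 beats
  whole = 4 beats
  whole = 4 beats
Sum = 3 + 4 + 1.5 + 1.5 + 4 + 4
= 18 beats


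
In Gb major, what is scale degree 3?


Solution.
Major scale pattern: W-W-H-W-W-W-H (2-2-1-2-2-2-1 semitones)
Starting from Gb:
  Gb + 2 semitones → Ab
  Ab + 2 semitones → Bb
  Bb + 1 semitone → Cb
  Cb + 2 semitones → Db
  Db + 2 semitones → Eb
  Eb + 2 semitones → F
  F + 1 semitone → Gb
Scale: Gb Ab Bb Cb Db Eb F
Degree 3 = Bb


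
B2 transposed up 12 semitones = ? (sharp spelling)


B2: chromatic position 11 in octave 2 → absolute = 2×12 + 11 = 35
Transpose up 12: 35 + 12 = 47
47 = 3×12 + 11 → B in octave 3
Result = B3


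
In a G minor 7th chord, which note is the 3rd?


Solution.
Minor 7th chord = root + minor 3rd + perfect 5th + minor 7th
Seventh chords stack in thirds, so the letter names are G-B-D-F
Root: G
Minor 3rd above G: Bb
Perfect 5th above G: D
Minor 7th above G: F
The 3rd = Bb


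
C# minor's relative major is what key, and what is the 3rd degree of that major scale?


The relative major shares the key signature and is a minor 3rd above the minor tonic
A minor 3rd above C# is E
→ relative major of C# minor is E major
E major scale: E F# G# A B C# D#
= E major; 3rd degree = G#


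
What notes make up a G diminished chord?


Diminished triad = root + minor 3rd (3 semitones) + diminished 5th (6 semitones)
A triad on G stacks thirds, so the chord tones use letter names G-B-D
Root: G
Minor 3rd above G: Bb
Diminished 5th above G: Db
Chord = G Bb Db


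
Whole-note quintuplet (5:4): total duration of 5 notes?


Working:
Quintuplet: 5 notes occupy the space of 4 whole notes
Space = 4 × 4 = 16 beats
Each quintuplet note = 16 / 5 = 16/5 beats
5 notes = 5 × 16/5 = 16
= 16 beats


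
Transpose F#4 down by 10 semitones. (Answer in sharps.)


Reasoning:
F#4: chromatic position 6 in octave 4 → absolute = 4×12 + 6 = 54
Transpose down 10: 54 - 10 = 44
44 = 3×12 + 8 → G# in octave 3
Result = G#3


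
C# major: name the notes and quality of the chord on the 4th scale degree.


Reasoning:
C# major scale: C# D# E# F# G# A# B#
Diatonic triad on degree 4 stacks scale notes 4, 6, 1: F# A# C#
F#→A# = 4 semitones; F#→C# = 7 semitones → major triad
= F# A# C# (major)


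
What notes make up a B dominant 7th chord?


Reasoning:
Dominant 7th chord = root + major 3rd + perfect 5th + minor 7th
Seventh chords stack in thirds, so the letter names are B-D-F-A
Root: B
Major 3rd above B: D#
Perfect 5th above B: F#
Minor 7th above B: A
Chord = B D# F# A


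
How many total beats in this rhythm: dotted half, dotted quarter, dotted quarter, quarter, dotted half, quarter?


Beat values:
  dotted half = 3 beats
  dotted quarter = 1.5 beats
  dotted quarter = 1.5 beats
  quarter = 1 beat
  dotted half = 3 beats
  quarter = 1 beat
Sum = 3 + 1.5 + 1.5 + 1 + 3 + 1
= 11 beats


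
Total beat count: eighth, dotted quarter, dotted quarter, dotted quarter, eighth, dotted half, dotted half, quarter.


Step by step:
Beat values:
  eighth = 0.5 beats
  dotted quarter = 1.5 beats
  dotted quarter = 1.5 beats
  dotted quarter = 1.5 beats
  eighth = 0.5 beats
  dotted half = 3 beats
  dotted half = 3 beats
  quarter = 1 beat
Sum = 0.5 + 1.5 + 1.5 + 1.5 + 0.5 + 3 + 3 + 1
= 12.5 beats


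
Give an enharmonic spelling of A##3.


Enharmonic notes sound the same pitch but are spelled with different letter names
A## and B name the same pitch class
= B3


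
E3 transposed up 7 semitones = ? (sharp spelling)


Reasoning:
E3: chromatic position 4 in octave 3 → absolute = 3×12 + 4 = 40
Transpose up 7: 40 + 7 = 47
47 = 3×12 + 11 → B in octave 3
Result = B3


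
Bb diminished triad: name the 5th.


Let's work it out.
Diminished triad = root + minor 3rd (3 semitones) + diminished 5th (6 semitones)
A triad on Bb stacks thirds, so the chord tones use letter names B-D-F
Root: Bb
Minor 3rd above Bb: Db
Diminished 5th above Bb: Fb
The 5th = Fb


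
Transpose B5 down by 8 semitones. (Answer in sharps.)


Reasoning:
B5: chromatic position 11 in octave 5 → absolute = 5×12 + 11 = 71
Transpose down 8: 71 - 8 = 63
63 = 5×12 + 3 → D# in octave 5
Result = D#5


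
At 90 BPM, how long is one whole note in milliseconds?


Working:
One quarter-note beat = 60000 / BPM = 60000 / 90 ms
Whole note = 4 × quarter note
Duration = 4 × 60000 / 90 = 240000 / 90
= 2666.7 ms


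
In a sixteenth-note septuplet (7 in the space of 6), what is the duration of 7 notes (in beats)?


Septuplet: 7 notes occupy the space of 6 sixteenth notes
Space = 6 × 1/4 = 3/2 beats
Each septuplet note = 3/2 / 7 = 3/14 beats
7 notes = 7 × 3/14 = 3/2
= 3/2 beats


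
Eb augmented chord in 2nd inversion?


Let's work it out.
Root position: Eb G B
2nd inversion: move root and 3rd up an octave
Bass note: B
Notes (bottom to top) = B Eb G


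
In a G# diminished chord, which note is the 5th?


Let's work it out.
Diminished triad = root + minor 3rd (3 semitones) + diminished 5th (6 semitones)
A triad on G# stacks thirds, so the chord tones use letter names G-B-D
Root: G#
Minor 3rd above G#: B
Diminished 5th above G#: D
The 5th = D


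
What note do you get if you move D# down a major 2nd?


major 2nd: 2 letter names, 2 semitones
Letter: D - 1 → C
Pitch: D# - 2 semitones, spelled as a C → C#
= C#


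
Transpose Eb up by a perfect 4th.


perfect 4th: 4 letter names, 5 semitones
Letter: E + 3 → A
Pitch: Eb + 5 semitones, spelled as an A → Ab
= Ab


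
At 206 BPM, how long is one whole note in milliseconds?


Let's work it out.
One quarter-note beat = 60000 / BPM = 60000 / 206 ms
Whole note = 4 × quarter note
Duration = 4 × 60000 / 206 = 240000 / 206
= 1165.0 ms


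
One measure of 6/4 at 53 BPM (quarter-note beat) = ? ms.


Reasoning:
Quarter-note beat duration = 60000 / 53 ms
Beats per measure (6/4) = 6
One measure = 6 × 60000 / 53 = 360000 / 53 ms
= 6792.5 ms


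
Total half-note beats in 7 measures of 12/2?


Reasoning:
Time signature 12/2: the bottom number 2 means the half note gets one count
The top number 12 means 12 half-note beats per measure
Total = 12 × 7 measures
= 84 half-note beats


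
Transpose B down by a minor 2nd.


minor 2nd: 2 letter names, 1 semitones
Letter: B - 1 → A
Pitch: B - 1 semitones, spelled as an A → A#
= A#


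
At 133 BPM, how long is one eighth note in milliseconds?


One quarter-note beat = 60000 / BPM = 60000 / 133 ms
Eighth note = 1/2 × quarter note
Duration = 1/2 × 60000 / 133 = 30000 / 133
= 225.6 ms


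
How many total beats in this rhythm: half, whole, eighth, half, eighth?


Beat values:
  half = 2 beats
  whole = 4 beats
  eighth = 0.5 beats
  half = 2 beats
  eighth = 0.5 beats
Sum = 2 + 4 + 0.5 + 2 + 0.5
= 9 beats


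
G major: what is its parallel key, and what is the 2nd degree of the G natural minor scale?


Let's work it out.
Parallel keys share the same tonic but differ in mode
G major → parallel is G minor
G natural minor scale: G A Bb C D Eb F
= G minor; 2nd degree = A


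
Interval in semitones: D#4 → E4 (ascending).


Absolute semitone position = octave×12 + chromatic position
D#4: 4×12 + 3 = 51
E4: 4×12 + 4 = 52
Difference = 52 - 51 = 1
= 1 semitone


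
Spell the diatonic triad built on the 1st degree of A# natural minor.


Let's work it out.
A# natural minor scale: A# B# C# D# E# F# G#
Diatonic triad on degree 1 stacks scale notes 1, 3, 5: A# C# E#
A#→C# = 3 semitones; A#→E# = 7 semitones → minor triad
= A# C# E# (minor)


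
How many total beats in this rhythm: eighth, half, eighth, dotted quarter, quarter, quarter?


Let's work it out.
Beat values:
  eighth = 0.5 beats
  half = 2 beats
  eighth = 0.5 beats
  dotted quarter = 1.5 beats
  quarter = 1 beat
  quarter = 1 beat
Sum = 0.5 + 2 + 0.5 + 1.5 + 1 + 1
= 6.5 beats


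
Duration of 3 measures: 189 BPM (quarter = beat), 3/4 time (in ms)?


Quarter-note beat duration = 60000 / 189 ms
Beats per measure (3/4) = 3
One measure = 3 × 60000 / 189 = 180000 / 189 ms
3 measures = 3 × 180000 / 189 = 540000 / 189
= 2857.1 ms


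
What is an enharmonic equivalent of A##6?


Solution.
Enharmonic notes sound the same pitch but are spelled with different letter names
A## and B name the same pitch class
= B6


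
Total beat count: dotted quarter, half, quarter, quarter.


Let's work it out.
Beat values:
  dotted quarter = 1.5 beats
  half = 2 beats
  quarter = 1 beat
  quarter = 1 beat
Sum = 1.5 + 2 + 1 + 1
= 5.5 beats


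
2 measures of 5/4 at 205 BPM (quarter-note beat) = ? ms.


Let's work it out.
Quarter-note beat duration = 60000 / 205 ms
Beats per measure (5/4) = 5
One measure = 5 × 60000 / 205 = 300000 / 205 ms
2 measures = 2 × 300000 / 205 = 600000 / 205
= 2926.8 ms


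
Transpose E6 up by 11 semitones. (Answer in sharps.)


E6: chromatic position 4 in octave 6 → absolute = 6×12 + 4 = 76
Transpose up 11: 76 + 11 = 87
87 = 7×12 + 3 → D# in octave 7
Result = D#7


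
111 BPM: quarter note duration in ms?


Step by step:
One quarter-note beat = 60000 / BPM = 60000 / 111 ms
Duration = 60000 / 111
= 540.5 ms


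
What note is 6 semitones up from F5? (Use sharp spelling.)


Step by step:
F5: chromatic position 5 in octave 5 → absolute = 5×12 + 5 = 65
Transpose up 6: 65 + 6 = 71
71 = 5×12 + 11 → B in octave 5
Result = B5


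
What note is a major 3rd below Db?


Let's work it out.
A 3rd spans 3 letter names, so from D we land on B
A major 3rd = 4 semitones below Db
Spell B at that pitch: Bbb
= Bbb


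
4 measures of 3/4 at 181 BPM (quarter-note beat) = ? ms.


Working:
Quarter-note beat duration = 60000 / 181 ms
Beats per measure (3/4) = 3
One measure = 3 × 60000 / 181 = 180000 / 181 ms
4 measures = 4 × 180000 / 181 = 720000 / 181
= 3977.9 ms


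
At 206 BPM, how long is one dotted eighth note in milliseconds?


Let's work it out.
One quarter-note beat = 60000 / BPM = 60000 / 206 ms
Dotted eighth note = 3/4 × quarter note
Duration = 3/4 × 60000 / 206 = 45000 / 206
= 218.4 ms


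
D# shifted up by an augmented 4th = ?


Step by step:
augmented 4th: 4 letter names, 6 semitones
Letter: D + 3 → G
Pitch: D# + 6 semitones, spelled as a G → G##
= G##


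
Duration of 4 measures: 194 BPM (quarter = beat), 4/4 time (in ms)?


Solution.
Quarter-note beat duration = 60000 / 194 ms
Beats per measure (4/4) = 4
One measure = 4 × 60000 / 194 = 240000 / 194 ms
4 measures = 4 × 240000 / 194 = 960000 / 194
= 4948.5 ms


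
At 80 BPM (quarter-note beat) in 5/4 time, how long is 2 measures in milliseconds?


Solution.
Quarter-note beat duration = 60000 / 80 ms
Beats per measure (5/4) = 5
One measure = 5 × 60000 / 80 = 300000 / 80 ms
2 measures = 2 × 300000 / 80 = 600000 / 80
= 7500.0 ms


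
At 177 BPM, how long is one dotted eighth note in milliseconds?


One quarter-note beat = 60000 / BPM = 60000 / 177 ms
Dotted eighth note = 3/4 × quarter note
Duration = 3/4 × 60000 / 177 = 45000 / 177
= 254.2 ms


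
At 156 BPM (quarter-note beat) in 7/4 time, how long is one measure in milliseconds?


Quarter-note beat duration = 60000 / 156 ms
Beats per measure (7/4) = 7
One measure = 7 × 60000 / 156 = 420000 / 156 ms
= 2692.3 ms


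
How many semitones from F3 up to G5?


Step by step:
Absolute semitone position = octave×12 + chromatic position
F3: 3×12 + 5 = 41
G5: 5×12 + 7 = 67
Difference = 67 - 41 = 26
= 26 semitones


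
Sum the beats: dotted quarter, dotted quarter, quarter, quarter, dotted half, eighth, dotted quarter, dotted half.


Reasoning:
Beat values:
  dotted quarter = 1.5 beats
  dotted quarter = 1.5 beats
  quarter = 1 beat
  quarter = 1 beat
  dotted half = 3 beats
  eighth = 0.5 beats
  dotted quarter = 1.5 beats
  dotted half = 3 beats
Sum = 1.5 + 1.5 + 1 + 1 + 3 + 0.5 + 1.5 + 3
= 13 beats


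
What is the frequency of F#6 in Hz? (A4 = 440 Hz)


Reasoning:
f = 440 × 2^(n/12) where n = semitones from A4
F#6: 21 semitones from A4
f = 440 × 2^(21/12)
f = 1479.98 Hz


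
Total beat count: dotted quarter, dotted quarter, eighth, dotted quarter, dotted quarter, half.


Reasoning:
Beat values:
  dotted quarter = 1.5 beats
  dotted quarter = 1.5 beats
  eighth = 0.5 beats
  dotted quarter = 1.5 beats
  dotted quarter = 1.5 beats
  half = 2 beats
Sum = 1.5 + 1.5 + 0.5 + 1.5 + 1.5 + 2
= 8.5 beats


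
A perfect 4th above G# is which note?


Step by step:
A 4th spans 4 letter names, so from G we land on C
A perfect 4th = 5 semitones above G#
Spell C at that pitch: C#
= C#


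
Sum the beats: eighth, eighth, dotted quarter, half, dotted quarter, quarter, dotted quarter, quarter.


Beat values:
  eighth = 0.5 beats
  eighth = 0.5 beats
  dotted quarter = 1.5 beats
  half = 2 beats
  dotted quarter = 1.5 beats
  quarter = 1 beat
  dotted quarter = 1.5 beats
  quarter = 1 beat
Sum = 0.5 + 0.5 + 1.5 + 2 + 1.5 + 1 + 1.5 + 1
= 9.5 beats


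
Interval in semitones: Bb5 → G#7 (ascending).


Reasoning:
Absolute semitone position = octave×12 + chromatic position
Bb5: 5×12 + 10 = 70
G#7: 7×12 + 8 = 92
Difference = 92 - 70 = 22
= 22 semitones


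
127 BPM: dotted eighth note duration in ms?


One quarter-note beat = 60000 / BPM = 60000 / 127 ms
Dotted eighth note = 3/4 × quarter note
Duration = 3/4 × 60000 / 127 = 45000 / 127
= 354.3 ms


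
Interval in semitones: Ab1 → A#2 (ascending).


Absolute semitone position = octave×12 + chromatic position
Ab1: 1×12 + 8 = 20
A#2: 2×12 + 10 = 34
Difference = 34 - 20 = 14
= 14 semitones


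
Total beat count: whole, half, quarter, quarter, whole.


Let's work it out.
Beat values:
  whole = 4 beats
  half = 2 beats
  quarter = 1 beat
  quarter = 1 beat
  whole = 4 beats
Sum = 4 + 2 + 1 + 1 + 4
= 12 beats


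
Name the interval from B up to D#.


Letter names: B → D spans 3 letter names → a 3rd
Semitones: B → D# = 4 half-steps
A 3rd of 4 semitones is a major 3rd
= major 3rd


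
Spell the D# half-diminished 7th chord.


Reasoning:
Half-diminished 7th chord = root + minor 3rd + diminished 5th + minor 7th
Seventh chords stack in thirds, so the letter names are D-F-A-C
Root: D#
Minor 3rd above D#: F#
Diminished 5th above D#: A
Minor 7th above D#: C#
Chord = D# F# A C#


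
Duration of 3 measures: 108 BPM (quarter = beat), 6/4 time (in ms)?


Reasoning:
Quarter-note beat duration = 60000 / 108 ms
Beats per measure (6/4) = 6
One measure = 6 × 60000 / 108 = 360000 / 108 ms
3 measures = 3 × 360000 / 108 = 1080000 / 108
= 10000.0 ms


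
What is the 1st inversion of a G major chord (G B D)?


Let's work it out.
Root position: G B D
1st inversion: move root up an octave
Bass note: B
Notes (bottom to top) = B D G


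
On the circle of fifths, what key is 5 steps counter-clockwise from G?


Let's work it out.
Each counter-clockwise step moves down a perfect 5th (= up a perfect 4th)
From G: G → C → F → Bb → Eb → Ab
= Ab


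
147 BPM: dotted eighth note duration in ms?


Step by step:
One quarter-note beat = 60000 / BPM = 60000 / 147 ms
Dotted eighth note = 3/4 × quarter note
Duration = 3/4 × 60000 / 147 = 45000 / 147
= 306.1 ms


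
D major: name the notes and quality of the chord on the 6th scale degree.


Let's work it out.
D major scale: D E F# G A B C#
Diatonic triad on degree 6 stacks scale notes 6, 1, 3: B D F#
B→D = 3 semitones; B→F# = 7 semitones → minor triad
= B D F# (minor)


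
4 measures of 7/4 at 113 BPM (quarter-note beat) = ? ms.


Reasoning:
Quarter-note beat duration = 60000 / 113 ms
Beats per measure (7/4) = 7
One measure = 7 × 60000 / 113 = 420000 / 113 ms
4 measures = 4 × 420000 / 113 = 1680000 / 113
= 14867.3 ms


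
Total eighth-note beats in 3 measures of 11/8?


Step by step:
Time signature 11/8: the bottom number 8 means the eighth note gets one count
The top number 11 means 11 eighth-note beats per measure
Total = 11 × 3 measures
= 33 eighth-note beats


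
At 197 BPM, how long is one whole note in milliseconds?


Reasoning:
One quarter-note beat = 60000 / BPM = 60000 / 197 ms
Whole note = 4 × quarter note
Duration = 4 × 60000 / 197 = 240000 / 197
= 1218.3 ms


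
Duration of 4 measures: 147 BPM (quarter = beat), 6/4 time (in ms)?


Reasoning:
Quarter-note beat duration = 60000 / 147 ms
Beats per measure (6/4) = 6
One measure = 6 × 60000 / 147 = 360000 / 147 ms
4 measures = 4 × 360000 / 147 = 1440000 / 147
= 9795.9 ms


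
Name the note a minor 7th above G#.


Step by step:
A 7th spans 7 letter names, so from G we land on F
A minor 7th = 10 semitones above G#
Spell F at that pitch: F#
= F#


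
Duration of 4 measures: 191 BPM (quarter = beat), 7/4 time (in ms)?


Working:
Quarter-note beat duration = 60000 / 191 ms
Beats per measure (7/4) = 7
One measure = 7 × 60000 / 191 = 420000 / 191 ms
4 measures = 4 × 420000 / 191 = 1680000 / 191
= 8795.8 ms


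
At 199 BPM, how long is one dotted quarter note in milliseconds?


One quarter-note beat = 60000 / BPM = 60000 / 199 ms
Dotted quarter note = 3/2 × quarter note
Duration = 3/2 × 60000 / 199 = 90000 / 199
= 452.3 ms


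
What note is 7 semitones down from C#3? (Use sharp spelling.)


C#3: chromatic position 1 in octave 3 → absolute = 3×12 + 1 = 37
Transpose down 7: 37 - 7 = 30
30 = 2×12 + 6 → F# in octave 2
Result = F#2


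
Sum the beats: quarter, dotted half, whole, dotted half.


Reasoning:
Beat values:
  quarter = 1 beat
  dotted half = 3 beats
  whole = 4 beats
  dotted half = 3 beats
Sum = 1 + 3 + 4 + 3
= 11 beats


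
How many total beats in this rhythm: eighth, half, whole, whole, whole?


Let's work it out.
Beat values:
  eighth = 0.5 beats
  half = 2 beats
  whole = 4 beats
  whole = 4 beats
  whole = 4 beats
Sum = 0.5 + 2 + 4 + 4 + 4
= 14.5 beats


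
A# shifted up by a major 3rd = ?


Step by step:
major 3rd: 3 letter names, 4 semitones
Letter: A + 2 → C
Pitch: A# + 4 semitones, spelled as a C → C##
= C##


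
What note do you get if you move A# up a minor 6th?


minor 6th: 6 letter names, 8 semitones
Letter: A + 5 → F
Pitch: A# + 8 semitones, spelled as an F → F#
= F#


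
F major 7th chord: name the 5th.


Working:
Major 7th chord = root + major 3rd + perfect 5th + major 7th
Seventh chords stack in thirds, so the letter names are F-A-C-E
Root: F
Major 3rd above F: A
Perfect 5th above F: C
Major 7th above F: E
The 5th = C


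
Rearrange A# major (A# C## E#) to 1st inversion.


Reasoning:
Root position: A# C## E#
1st inversion: move root up an octave
Bass note: C##
Notes (bottom to top) = C## E# A#


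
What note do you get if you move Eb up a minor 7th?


minor 7th: 7 letter names, 10 semitones
Letter: E + 6 → D
Pitch: Eb + 10 semitones, spelled as a D → Db
= Db


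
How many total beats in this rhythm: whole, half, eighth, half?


Beat values:
  whole = 4 beats
  half = 2 beats
  eighth = 0.5 beats
  half = 2 beats
Sum = 4 + 2 + 0.5 + 2
= 8.5 beats


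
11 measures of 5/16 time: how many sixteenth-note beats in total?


Let's work it out.
Time signature 5/16: the bottom number 16 means the sixteenth note gets one count
The top number 5 means 5 sixteenth-note beats per measure
Total = 5 × 11 measures
= 55 sixteenth-note beats


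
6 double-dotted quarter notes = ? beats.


Solution.
Base quarter note = 1 beat
Dot 1 adds half the previous value: +1/2
Dot 2 adds half the previous value: +1/4
One double-dotted quarter = 1 + 1/2 + 1/4 = 7/4
6 of them = 6 × 7/4 = 21/2
= 21/2 beats


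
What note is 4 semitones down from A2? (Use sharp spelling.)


Working:
A2: chromatic position 9 in octave 2 → absolute = 2×12 + 9 = 33
Transpose down 4: 33 - 4 = 29
29 = 2×12 + 5 → F in octave 2
Result = F2


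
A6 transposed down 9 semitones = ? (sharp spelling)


Step by step:
A6: chromatic position 9 in octave 6 → absolute = 6×12 + 9 = 81
Transpose down 9: 81 - 9 = 72
72 = 6×12 + 0 → C in octave 6
Result = C6


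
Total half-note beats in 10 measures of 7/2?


Working:
Time signature 7/2: the bottom number 2 means the half note gets one count
The top number 7 means 7 half-note beats per measure
Total = 7 × 10 measures
= 70 half-note beats


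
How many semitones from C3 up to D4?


Let's work it out.
Absolute semitone position = octave×12 + chromatic position
C3: 3×12 + 0 = 36
D4: 4×12 + 2 = 50
Difference = 50 - 36 = 14
= 14 semitones


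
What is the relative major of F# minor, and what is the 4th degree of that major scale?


Solution.
The relative major shares the key signature and is a minor 3rd above the minor tonic
A minor 3rd above F# is A
→ relative major of F# minor is A major
A major scale: A B C# D E F# G#
= A major; 4th degree = D


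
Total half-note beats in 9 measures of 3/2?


Solution.
Time signature 3/2: the bottom number 2 means the half note gets one count
The top number 3 means 3 half-note beats per measure
Total = 3 × 9 measures
= 27 half-note beats


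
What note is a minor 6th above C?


Reasoning:
A 6th spans 6 letter names, so from C we land on A
A minor 6th = 8 semitones above C
Spell A at that pitch: Ab
= Ab


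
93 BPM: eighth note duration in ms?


Let's work it out.
One quarter-note beat = 60000 / BPM = 60000 / 93 ms
Eighth note = 1/2 × quarter note
Duration = 1/2 × 60000 / 93 = 30000 / 93
= 322.6 ms


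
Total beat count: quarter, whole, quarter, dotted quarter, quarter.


Step by step:
Beat values:
  quarter = 1 beat
  whole = 4 beats
  quarter = 1 beat
  dotted quarter = 1.5 beats
  quarter = 1 beat
Sum = 1 + 4 + 1 + 1.5 + 1
= 8.5 beats


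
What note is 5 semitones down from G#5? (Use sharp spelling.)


G#5: chromatic position 8 in octave 5 → absolute = 5×12 + 8 = 68
Transpose down 5: 68 - 5 = 63
63 = 5×12 + 3 → D# in octave 5
Result = D#5


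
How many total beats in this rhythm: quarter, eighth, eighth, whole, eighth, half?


Reasoning:
Beat values:
  quarter = 1 beat
  eighth = 0.5 beats
  eighth = 0.5 beats
  whole = 4 beats
  eighth = 0.5 beats
  half = 2 beats
Sum = 1 + 0.5 + 0.5 + 4 + 0.5 + 2
= 8.5 beats


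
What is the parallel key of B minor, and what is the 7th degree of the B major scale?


Let's work it out.
Parallel keys share the same tonic but differ in mode
B minor → parallel is B major
B major scale: B C# D# E F# G# A#
= B major; 7th degree = A#


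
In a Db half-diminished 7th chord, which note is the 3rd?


Half-diminished 7th chord = root + minor 3rd + diminished 5th + minor 7th
Seventh chords stack in thirds, so the letter names are D-F-A-C
Root: Db
Minor 3rd above Db: Fb
Diminished 5th above Db: Abb
Minor 7th above Db: Cb
The 3rd = Fb


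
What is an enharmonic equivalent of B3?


Reasoning:
Enharmonic notes sound the same pitch but are spelled with different letter names
B and Cb name the same pitch class
Octave numbers change at C, so B3 = Cb4
= Cb4


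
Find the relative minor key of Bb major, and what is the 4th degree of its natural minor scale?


The relative minor shares the major's key signature and starts on its 6th degree
6th degree = a major 6th above the tonic; a major 6th above Bb is G
→ relative minor of Bb major is G minor
G natural minor scale: G A Bb C D Eb F
= G minor; 4th degree = C


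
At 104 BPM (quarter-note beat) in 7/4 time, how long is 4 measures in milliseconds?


Quarter-note beat duration = 60000 / 104 ms
Beats per measure (7/4) = 7
One measure = 7 × 60000 / 104 = 420000 / 104 ms
4 measures = 4 × 420000 / 104 = 1680000 / 104
= 16153.8 ms


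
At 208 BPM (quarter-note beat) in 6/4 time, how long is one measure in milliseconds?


Step by step:
Quarter-note beat duration = 60000 / 208 ms
Beats per measure (6/4) = 6
One measure = 6 × 60000 / 208 = 360000 / 208 ms
= 1730.8 ms


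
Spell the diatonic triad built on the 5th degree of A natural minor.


Let's work it out.
A natural minor scale: A B C D E F G
Diatonic triad on degree 5 stacks scale notes 5, 7, 2: E G B
E→G = 3 semitones; E→B = 7 semitones → minor triad
= E G B (minor)


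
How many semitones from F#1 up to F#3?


Working:
Absolute semitone position = octave×12 + chromatic position
F#1: 1×12 + 6 = 18
F#3: 3×12 + 6 = 42
Difference = 42 - 18 = 24
= 24 semitones


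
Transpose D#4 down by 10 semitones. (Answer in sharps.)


D#4: chromatic position 3 in octave 4 → absolute = 4×12 + 3 = 51
Transpose down 10: 51 - 10 = 41
41 = 3×12 + 5 → F in octave 3
Result = F3


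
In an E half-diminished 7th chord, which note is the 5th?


Working:
Half-diminished 7th chord = root + minor 3rd + diminished 5th + minor 7th
Seventh chords stack in thirds, so the letter names are E-G-B-D
Root: E
Minor 3rd above E: G
Diminished 5th above E: Bb
Minor 7th above E: D
The 5th = Bb


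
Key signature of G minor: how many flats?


Let's work it out.
Flat minor keys: A(0), D(1), G(2), C(3), F(4), Bb(5), Eb(6), Ab(7)
G minor has 2 flats
Order of flats: Bb Eb Ab Db Gb Cb Fb → first 2: Bb, Eb
= 2 flats


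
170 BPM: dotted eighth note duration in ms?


Let's work it out.
One quarter-note beat = 60000 / BPM = 60000 / 170 ms
Dotted eighth note = 3/4 × quarter note
Duration = 3/4 × 60000 / 170 = 45000 / 170
= 264.7 ms


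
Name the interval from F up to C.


Step by step:
Letter names: F → C spans 5 letter names → a 5th
Semitones: F → C = 7 half-steps
A 5th of 7 semitones is a perfect 5th
= perfect 5th


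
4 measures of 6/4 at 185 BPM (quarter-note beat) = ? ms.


Solution.
Quarter-note beat duration = 60000 / 185 ms
Beats per measure (6/4) = 6
One measure = 6 × 60000 / 185 = 360000 / 185 ms
4 measures = 4 × 360000 / 185 = 1440000 / 185
= 7783.8 ms


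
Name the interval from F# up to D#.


Letter names: F → D spans 6 letter names → a 6th
Semitones: F# → D# = 9 half-steps
A 6th of 9 semitones is a major 6th
= major 6th


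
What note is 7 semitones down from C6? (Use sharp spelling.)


Reasoning:
C6: chromatic position 0 in octave 6 → absolute = 6×12 + 0 = 72
Transpose down 7: 72 - 7 = 65
65 = 5×12 + 5 → F in octave 5
Result = F5


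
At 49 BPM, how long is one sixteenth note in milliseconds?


Step by step:
One quarter-note beat = 60000 / BPM = 60000 / 49 ms
Sixteenth note = 1/4 × quarter note
Duration = 1/4 × 60000 / 49 = 15000 / 49
= 306.1 ms


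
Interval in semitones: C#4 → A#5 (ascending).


Step by step:
Absolute semitone position = octave×12 + chromatic position
C#4: 4×12 + 1 = 49
A#5: 5×12 + 10 = 70
Difference = 70 - 49 = 21
= 21 semitones


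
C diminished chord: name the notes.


Reasoning:
Diminished triad = root + minor 3rd (3 semitones) + diminished 5th (6 semitones)
A triad on C stacks thirds, so the chord tones use letter names C-E-G
Root: C
Minor 3rd above C: Eb
Diminished 5th above C: Gb
Chord = C Eb Gb


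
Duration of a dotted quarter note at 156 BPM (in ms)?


One quarter-note beat = 60000 / BPM = 60000 / 156 ms
Dotted quarter note = 3/2 × quarter note
Duration = 3/2 × 60000 / 156 = 90000 / 156
= 576.9 ms


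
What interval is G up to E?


Step by step:
Letter names: G → E spans 6 letter names → a 6th
Semitones: G → E = 9 half-steps
A 6th of 9 semitones is a major 6th
= major 6th


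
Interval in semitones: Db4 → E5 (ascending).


Working:
Absolute semitone position = octave×12 + chromatic position
Db4: 4×12 + 1 = 49
E5: 5×12 + 4 = 64
Difference = 64 - 49 = 15
= 15 semitones


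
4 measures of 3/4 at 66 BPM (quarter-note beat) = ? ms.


Quarter-note beat duration = 60000 / 66 ms
Beats per measure (3/4) = 3
One measure = 3 × 60000 / 66 = 180000 / 66 ms
4 measures = 4 × 180000 / 66 = 720000 / 66
= 10909.1 ms


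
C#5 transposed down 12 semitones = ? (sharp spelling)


Step by step:
C#5: chromatic position 1 in octave 5 → absolute = 5×12 + 1 = 61
Transpose down 12: 61 - 12 = 49
49 = 4×12 + 1 → C# in octave 4
Result = C#4


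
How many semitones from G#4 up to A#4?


Absolute semitone position = octave×12 + chromatic position
G#4: 4×12 + 8 = 56
A#4: 4×12 + 10 = 58
Difference = 58 - 56 = 2
= 2 semitones


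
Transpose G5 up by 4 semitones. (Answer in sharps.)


Step by step:
G5: chromatic position 7 in octave 5 → absolute = 5×12 + 7 = 67
Transpose up 4: 67 + 4 = 71
71 = 5×12 + 11 → B in octave 5
Result = B5


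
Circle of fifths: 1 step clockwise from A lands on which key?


Let's work it out.
Each clockwise step on the circle of fifths moves up a perfect 5th
From A: A → E
= E


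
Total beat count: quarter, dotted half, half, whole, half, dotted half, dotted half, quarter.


Working:
Beat values:
  quarter = 1 beat
  dotted half = 3 beats
  half = 2 beats
  whole = 4 beats
  half = 2 beats
  dotted half = 3 beats
  dotted half = 3 beats
  quarter = 1 beat
Sum = 1 + 3 + 2 + 4 + 2 + 3 + 3 + 1
= 19 beats


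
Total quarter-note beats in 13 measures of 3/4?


Solution.
Time signature 3/4: the bottom number 4 means the quarter note gets one count
The top number 3 means 3 quarter-note beats per measure
Total = 3 × 13 measures
= 39 quarter-note beats


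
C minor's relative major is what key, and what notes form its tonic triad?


Let's work it out.
The relative major shares the key signature and is a minor 3rd above the minor tonic
A minor 3rd above C is Eb
→ relative major of C minor is Eb major
Tonic triad of Eb major = root + major 3rd + perfect 5th = Eb G Bb
= Eb major; triad = Eb G Bb


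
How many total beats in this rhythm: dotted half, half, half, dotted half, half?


Solution.
Beat values:
  dotted half = 3 beats
  half = 2 beats
  half = 2 beats
  dotted half = 3 beats
  half = 2 beats
Sum = 3 + 2 + 2 + 3 + 2
= 12 beats


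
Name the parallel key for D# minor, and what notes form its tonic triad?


Parallel keys share the same tonic but differ in mode
D# minor → parallel is D# major
Tonic triad of D# major = D# F## A#
= D# major; triad = D# F## A#
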